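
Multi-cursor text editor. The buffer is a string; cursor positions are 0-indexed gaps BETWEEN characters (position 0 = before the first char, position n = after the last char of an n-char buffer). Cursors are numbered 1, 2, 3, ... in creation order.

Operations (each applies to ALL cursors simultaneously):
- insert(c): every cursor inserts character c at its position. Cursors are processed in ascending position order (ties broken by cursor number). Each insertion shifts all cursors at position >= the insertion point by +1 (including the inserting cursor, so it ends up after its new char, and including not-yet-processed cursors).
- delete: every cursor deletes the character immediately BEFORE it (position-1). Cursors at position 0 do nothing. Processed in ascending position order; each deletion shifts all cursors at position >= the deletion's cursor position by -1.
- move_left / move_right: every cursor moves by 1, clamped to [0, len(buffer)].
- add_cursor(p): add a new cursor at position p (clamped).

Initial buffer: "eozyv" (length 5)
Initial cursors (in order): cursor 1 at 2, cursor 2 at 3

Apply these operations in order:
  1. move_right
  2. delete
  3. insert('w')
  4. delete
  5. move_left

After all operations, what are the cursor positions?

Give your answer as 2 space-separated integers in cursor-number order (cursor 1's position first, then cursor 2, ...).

After op 1 (move_right): buffer="eozyv" (len 5), cursors c1@3 c2@4, authorship .....
After op 2 (delete): buffer="eov" (len 3), cursors c1@2 c2@2, authorship ...
After op 3 (insert('w')): buffer="eowwv" (len 5), cursors c1@4 c2@4, authorship ..12.
After op 4 (delete): buffer="eov" (len 3), cursors c1@2 c2@2, authorship ...
After op 5 (move_left): buffer="eov" (len 3), cursors c1@1 c2@1, authorship ...

Answer: 1 1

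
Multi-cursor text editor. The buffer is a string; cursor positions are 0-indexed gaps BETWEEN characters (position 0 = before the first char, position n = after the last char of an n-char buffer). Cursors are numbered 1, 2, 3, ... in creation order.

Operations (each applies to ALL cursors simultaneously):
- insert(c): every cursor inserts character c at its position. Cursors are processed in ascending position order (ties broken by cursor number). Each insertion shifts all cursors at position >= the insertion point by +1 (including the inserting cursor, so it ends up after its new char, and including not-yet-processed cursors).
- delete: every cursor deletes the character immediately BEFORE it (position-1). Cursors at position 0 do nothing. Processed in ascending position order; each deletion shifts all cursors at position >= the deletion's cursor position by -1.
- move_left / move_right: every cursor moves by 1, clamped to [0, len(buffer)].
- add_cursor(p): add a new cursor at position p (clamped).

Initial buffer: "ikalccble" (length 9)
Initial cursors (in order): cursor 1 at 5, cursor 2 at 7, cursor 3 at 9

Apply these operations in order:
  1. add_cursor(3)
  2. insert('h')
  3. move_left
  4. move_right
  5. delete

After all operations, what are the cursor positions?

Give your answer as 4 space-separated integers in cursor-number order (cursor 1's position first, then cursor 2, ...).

After op 1 (add_cursor(3)): buffer="ikalccble" (len 9), cursors c4@3 c1@5 c2@7 c3@9, authorship .........
After op 2 (insert('h')): buffer="ikahlchcbhleh" (len 13), cursors c4@4 c1@7 c2@10 c3@13, authorship ...4..1..2..3
After op 3 (move_left): buffer="ikahlchcbhleh" (len 13), cursors c4@3 c1@6 c2@9 c3@12, authorship ...4..1..2..3
After op 4 (move_right): buffer="ikahlchcbhleh" (len 13), cursors c4@4 c1@7 c2@10 c3@13, authorship ...4..1..2..3
After op 5 (delete): buffer="ikalccble" (len 9), cursors c4@3 c1@5 c2@7 c3@9, authorship .........

Answer: 5 7 9 3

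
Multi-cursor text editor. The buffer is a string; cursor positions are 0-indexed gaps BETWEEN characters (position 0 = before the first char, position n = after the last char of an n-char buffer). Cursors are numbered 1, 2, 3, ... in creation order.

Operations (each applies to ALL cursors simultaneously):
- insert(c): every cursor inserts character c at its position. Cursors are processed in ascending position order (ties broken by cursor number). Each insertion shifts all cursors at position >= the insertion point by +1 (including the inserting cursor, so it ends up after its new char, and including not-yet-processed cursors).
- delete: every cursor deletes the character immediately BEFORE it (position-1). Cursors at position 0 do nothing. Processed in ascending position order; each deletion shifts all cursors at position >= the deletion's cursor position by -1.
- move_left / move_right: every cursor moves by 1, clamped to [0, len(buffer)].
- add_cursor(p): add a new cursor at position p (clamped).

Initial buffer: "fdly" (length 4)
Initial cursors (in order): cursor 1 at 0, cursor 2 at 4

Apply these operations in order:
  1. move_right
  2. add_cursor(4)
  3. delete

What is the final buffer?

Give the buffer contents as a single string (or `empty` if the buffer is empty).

Answer: d

Derivation:
After op 1 (move_right): buffer="fdly" (len 4), cursors c1@1 c2@4, authorship ....
After op 2 (add_cursor(4)): buffer="fdly" (len 4), cursors c1@1 c2@4 c3@4, authorship ....
After op 3 (delete): buffer="d" (len 1), cursors c1@0 c2@1 c3@1, authorship .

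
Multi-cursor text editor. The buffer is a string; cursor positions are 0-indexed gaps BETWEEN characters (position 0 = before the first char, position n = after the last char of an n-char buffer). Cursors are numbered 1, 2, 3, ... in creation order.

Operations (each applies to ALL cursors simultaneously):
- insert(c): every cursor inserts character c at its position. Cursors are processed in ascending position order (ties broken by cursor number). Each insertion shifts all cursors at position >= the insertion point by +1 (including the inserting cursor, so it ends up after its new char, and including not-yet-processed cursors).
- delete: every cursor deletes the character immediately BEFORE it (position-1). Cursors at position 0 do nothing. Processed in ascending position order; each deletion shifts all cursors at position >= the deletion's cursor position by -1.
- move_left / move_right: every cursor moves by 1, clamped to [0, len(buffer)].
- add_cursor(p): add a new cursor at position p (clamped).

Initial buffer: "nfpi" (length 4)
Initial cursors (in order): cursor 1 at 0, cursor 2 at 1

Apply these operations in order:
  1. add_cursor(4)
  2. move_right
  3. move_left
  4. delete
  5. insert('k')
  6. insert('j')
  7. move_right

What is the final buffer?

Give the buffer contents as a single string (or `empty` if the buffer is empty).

After op 1 (add_cursor(4)): buffer="nfpi" (len 4), cursors c1@0 c2@1 c3@4, authorship ....
After op 2 (move_right): buffer="nfpi" (len 4), cursors c1@1 c2@2 c3@4, authorship ....
After op 3 (move_left): buffer="nfpi" (len 4), cursors c1@0 c2@1 c3@3, authorship ....
After op 4 (delete): buffer="fi" (len 2), cursors c1@0 c2@0 c3@1, authorship ..
After op 5 (insert('k')): buffer="kkfki" (len 5), cursors c1@2 c2@2 c3@4, authorship 12.3.
After op 6 (insert('j')): buffer="kkjjfkji" (len 8), cursors c1@4 c2@4 c3@7, authorship 1212.33.
After op 7 (move_right): buffer="kkjjfkji" (len 8), cursors c1@5 c2@5 c3@8, authorship 1212.33.

Answer: kkjjfkji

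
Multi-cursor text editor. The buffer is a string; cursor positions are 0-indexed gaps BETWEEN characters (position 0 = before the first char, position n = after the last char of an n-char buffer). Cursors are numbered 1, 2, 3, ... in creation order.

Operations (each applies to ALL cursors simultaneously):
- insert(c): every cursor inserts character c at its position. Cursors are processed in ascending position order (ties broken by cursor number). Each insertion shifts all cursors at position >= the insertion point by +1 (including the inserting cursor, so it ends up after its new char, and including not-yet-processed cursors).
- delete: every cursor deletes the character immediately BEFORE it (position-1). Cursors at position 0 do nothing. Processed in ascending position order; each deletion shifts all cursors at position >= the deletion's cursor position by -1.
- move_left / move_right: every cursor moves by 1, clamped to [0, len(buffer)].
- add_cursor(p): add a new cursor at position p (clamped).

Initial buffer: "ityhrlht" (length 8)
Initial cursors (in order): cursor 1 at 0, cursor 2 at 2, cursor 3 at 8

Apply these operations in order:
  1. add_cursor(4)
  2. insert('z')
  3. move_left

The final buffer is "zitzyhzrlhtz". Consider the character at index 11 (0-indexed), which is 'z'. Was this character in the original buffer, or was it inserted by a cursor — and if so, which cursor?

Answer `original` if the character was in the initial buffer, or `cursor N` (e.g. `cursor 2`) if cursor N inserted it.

Answer: cursor 3

Derivation:
After op 1 (add_cursor(4)): buffer="ityhrlht" (len 8), cursors c1@0 c2@2 c4@4 c3@8, authorship ........
After op 2 (insert('z')): buffer="zitzyhzrlhtz" (len 12), cursors c1@1 c2@4 c4@7 c3@12, authorship 1..2..4....3
After op 3 (move_left): buffer="zitzyhzrlhtz" (len 12), cursors c1@0 c2@3 c4@6 c3@11, authorship 1..2..4....3
Authorship (.=original, N=cursor N): 1 . . 2 . . 4 . . . . 3
Index 11: author = 3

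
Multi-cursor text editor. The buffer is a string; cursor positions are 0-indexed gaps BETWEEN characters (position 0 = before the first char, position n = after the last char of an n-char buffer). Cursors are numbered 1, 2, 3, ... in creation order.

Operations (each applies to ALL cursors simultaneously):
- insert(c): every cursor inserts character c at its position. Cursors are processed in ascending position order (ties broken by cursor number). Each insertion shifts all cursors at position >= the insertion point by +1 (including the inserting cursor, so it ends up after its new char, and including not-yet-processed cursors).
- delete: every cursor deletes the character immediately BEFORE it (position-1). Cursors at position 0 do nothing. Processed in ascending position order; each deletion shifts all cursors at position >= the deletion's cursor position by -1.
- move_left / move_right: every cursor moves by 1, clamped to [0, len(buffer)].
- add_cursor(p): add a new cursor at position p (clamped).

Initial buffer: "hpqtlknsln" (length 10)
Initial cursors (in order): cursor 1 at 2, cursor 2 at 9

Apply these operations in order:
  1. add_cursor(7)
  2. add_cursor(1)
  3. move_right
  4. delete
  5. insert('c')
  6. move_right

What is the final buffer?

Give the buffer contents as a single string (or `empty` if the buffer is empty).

Answer: hcctlknclc

Derivation:
After op 1 (add_cursor(7)): buffer="hpqtlknsln" (len 10), cursors c1@2 c3@7 c2@9, authorship ..........
After op 2 (add_cursor(1)): buffer="hpqtlknsln" (len 10), cursors c4@1 c1@2 c3@7 c2@9, authorship ..........
After op 3 (move_right): buffer="hpqtlknsln" (len 10), cursors c4@2 c1@3 c3@8 c2@10, authorship ..........
After op 4 (delete): buffer="htlknl" (len 6), cursors c1@1 c4@1 c3@5 c2@6, authorship ......
After op 5 (insert('c')): buffer="hcctlknclc" (len 10), cursors c1@3 c4@3 c3@8 c2@10, authorship .14....3.2
After op 6 (move_right): buffer="hcctlknclc" (len 10), cursors c1@4 c4@4 c3@9 c2@10, authorship .14....3.2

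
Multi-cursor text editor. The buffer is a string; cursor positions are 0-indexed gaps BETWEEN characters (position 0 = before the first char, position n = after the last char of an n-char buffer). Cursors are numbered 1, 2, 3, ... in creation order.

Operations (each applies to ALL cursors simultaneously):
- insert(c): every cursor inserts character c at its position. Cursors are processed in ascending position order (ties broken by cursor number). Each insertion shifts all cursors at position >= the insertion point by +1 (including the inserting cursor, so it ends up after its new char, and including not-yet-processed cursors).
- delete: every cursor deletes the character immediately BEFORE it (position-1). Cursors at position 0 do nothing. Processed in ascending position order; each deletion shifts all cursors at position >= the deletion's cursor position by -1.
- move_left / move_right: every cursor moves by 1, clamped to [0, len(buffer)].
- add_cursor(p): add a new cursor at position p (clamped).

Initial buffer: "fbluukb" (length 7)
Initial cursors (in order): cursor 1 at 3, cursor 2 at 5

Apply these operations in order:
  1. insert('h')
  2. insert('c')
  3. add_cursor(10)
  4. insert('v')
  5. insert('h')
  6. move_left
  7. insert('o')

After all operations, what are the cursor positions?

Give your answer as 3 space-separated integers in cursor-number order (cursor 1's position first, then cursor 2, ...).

Answer: 7 14 18

Derivation:
After op 1 (insert('h')): buffer="fblhuuhkb" (len 9), cursors c1@4 c2@7, authorship ...1..2..
After op 2 (insert('c')): buffer="fblhcuuhckb" (len 11), cursors c1@5 c2@9, authorship ...11..22..
After op 3 (add_cursor(10)): buffer="fblhcuuhckb" (len 11), cursors c1@5 c2@9 c3@10, authorship ...11..22..
After op 4 (insert('v')): buffer="fblhcvuuhcvkvb" (len 14), cursors c1@6 c2@11 c3@13, authorship ...111..222.3.
After op 5 (insert('h')): buffer="fblhcvhuuhcvhkvhb" (len 17), cursors c1@7 c2@13 c3@16, authorship ...1111..2222.33.
After op 6 (move_left): buffer="fblhcvhuuhcvhkvhb" (len 17), cursors c1@6 c2@12 c3@15, authorship ...1111..2222.33.
After op 7 (insert('o')): buffer="fblhcvohuuhcvohkvohb" (len 20), cursors c1@7 c2@14 c3@18, authorship ...11111..22222.333.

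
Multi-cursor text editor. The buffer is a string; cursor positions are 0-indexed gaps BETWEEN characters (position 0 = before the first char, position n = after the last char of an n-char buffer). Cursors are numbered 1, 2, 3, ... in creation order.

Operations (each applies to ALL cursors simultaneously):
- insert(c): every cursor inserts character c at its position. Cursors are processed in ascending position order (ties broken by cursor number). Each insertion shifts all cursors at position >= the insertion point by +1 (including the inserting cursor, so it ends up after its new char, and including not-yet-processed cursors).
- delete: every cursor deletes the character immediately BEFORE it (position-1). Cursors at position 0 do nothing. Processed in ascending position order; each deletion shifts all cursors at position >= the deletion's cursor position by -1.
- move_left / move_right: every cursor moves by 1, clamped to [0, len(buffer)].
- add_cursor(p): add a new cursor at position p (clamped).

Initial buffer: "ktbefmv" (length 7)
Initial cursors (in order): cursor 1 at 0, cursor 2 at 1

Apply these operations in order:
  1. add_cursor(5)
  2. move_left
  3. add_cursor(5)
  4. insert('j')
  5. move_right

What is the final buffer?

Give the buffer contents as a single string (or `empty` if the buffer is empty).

After op 1 (add_cursor(5)): buffer="ktbefmv" (len 7), cursors c1@0 c2@1 c3@5, authorship .......
After op 2 (move_left): buffer="ktbefmv" (len 7), cursors c1@0 c2@0 c3@4, authorship .......
After op 3 (add_cursor(5)): buffer="ktbefmv" (len 7), cursors c1@0 c2@0 c3@4 c4@5, authorship .......
After op 4 (insert('j')): buffer="jjktbejfjmv" (len 11), cursors c1@2 c2@2 c3@7 c4@9, authorship 12....3.4..
After op 5 (move_right): buffer="jjktbejfjmv" (len 11), cursors c1@3 c2@3 c3@8 c4@10, authorship 12....3.4..

Answer: jjktbejfjmv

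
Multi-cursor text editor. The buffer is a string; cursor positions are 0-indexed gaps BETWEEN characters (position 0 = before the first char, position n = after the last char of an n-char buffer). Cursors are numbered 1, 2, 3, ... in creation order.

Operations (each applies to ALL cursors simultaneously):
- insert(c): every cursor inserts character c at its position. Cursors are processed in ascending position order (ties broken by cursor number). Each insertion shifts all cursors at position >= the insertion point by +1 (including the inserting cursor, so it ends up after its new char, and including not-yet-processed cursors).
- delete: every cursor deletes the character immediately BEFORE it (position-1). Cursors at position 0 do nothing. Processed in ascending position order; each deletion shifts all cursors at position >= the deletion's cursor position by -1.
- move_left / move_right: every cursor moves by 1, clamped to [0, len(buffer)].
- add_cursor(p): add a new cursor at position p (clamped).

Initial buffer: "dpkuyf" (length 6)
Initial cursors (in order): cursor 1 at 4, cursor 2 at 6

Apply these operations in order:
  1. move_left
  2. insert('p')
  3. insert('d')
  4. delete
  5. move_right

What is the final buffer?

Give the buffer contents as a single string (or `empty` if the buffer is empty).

After op 1 (move_left): buffer="dpkuyf" (len 6), cursors c1@3 c2@5, authorship ......
After op 2 (insert('p')): buffer="dpkpuypf" (len 8), cursors c1@4 c2@7, authorship ...1..2.
After op 3 (insert('d')): buffer="dpkpduypdf" (len 10), cursors c1@5 c2@9, authorship ...11..22.
After op 4 (delete): buffer="dpkpuypf" (len 8), cursors c1@4 c2@7, authorship ...1..2.
After op 5 (move_right): buffer="dpkpuypf" (len 8), cursors c1@5 c2@8, authorship ...1..2.

Answer: dpkpuypf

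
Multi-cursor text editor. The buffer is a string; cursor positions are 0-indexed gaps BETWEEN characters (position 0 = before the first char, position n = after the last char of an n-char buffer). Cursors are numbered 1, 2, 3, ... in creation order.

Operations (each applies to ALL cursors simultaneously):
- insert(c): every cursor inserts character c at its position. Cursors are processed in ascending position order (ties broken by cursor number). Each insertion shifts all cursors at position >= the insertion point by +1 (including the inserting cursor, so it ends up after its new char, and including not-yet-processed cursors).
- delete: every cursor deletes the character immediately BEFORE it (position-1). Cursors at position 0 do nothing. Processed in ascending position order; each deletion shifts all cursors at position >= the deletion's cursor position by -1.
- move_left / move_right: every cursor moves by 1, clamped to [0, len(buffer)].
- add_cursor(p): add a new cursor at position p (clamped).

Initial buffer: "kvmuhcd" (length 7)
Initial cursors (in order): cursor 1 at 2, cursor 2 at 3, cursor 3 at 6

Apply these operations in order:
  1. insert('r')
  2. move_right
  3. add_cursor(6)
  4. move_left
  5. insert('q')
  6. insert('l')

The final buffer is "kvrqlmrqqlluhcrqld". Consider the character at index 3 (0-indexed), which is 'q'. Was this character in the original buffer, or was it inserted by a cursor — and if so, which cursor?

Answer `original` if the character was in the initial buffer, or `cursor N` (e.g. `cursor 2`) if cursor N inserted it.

After op 1 (insert('r')): buffer="kvrmruhcrd" (len 10), cursors c1@3 c2@5 c3@9, authorship ..1.2...3.
After op 2 (move_right): buffer="kvrmruhcrd" (len 10), cursors c1@4 c2@6 c3@10, authorship ..1.2...3.
After op 3 (add_cursor(6)): buffer="kvrmruhcrd" (len 10), cursors c1@4 c2@6 c4@6 c3@10, authorship ..1.2...3.
After op 4 (move_left): buffer="kvrmruhcrd" (len 10), cursors c1@3 c2@5 c4@5 c3@9, authorship ..1.2...3.
After op 5 (insert('q')): buffer="kvrqmrqquhcrqd" (len 14), cursors c1@4 c2@8 c4@8 c3@13, authorship ..11.224...33.
After op 6 (insert('l')): buffer="kvrqlmrqqlluhcrqld" (len 18), cursors c1@5 c2@11 c4@11 c3@17, authorship ..111.22424...333.
Authorship (.=original, N=cursor N): . . 1 1 1 . 2 2 4 2 4 . . . 3 3 3 .
Index 3: author = 1

Answer: cursor 1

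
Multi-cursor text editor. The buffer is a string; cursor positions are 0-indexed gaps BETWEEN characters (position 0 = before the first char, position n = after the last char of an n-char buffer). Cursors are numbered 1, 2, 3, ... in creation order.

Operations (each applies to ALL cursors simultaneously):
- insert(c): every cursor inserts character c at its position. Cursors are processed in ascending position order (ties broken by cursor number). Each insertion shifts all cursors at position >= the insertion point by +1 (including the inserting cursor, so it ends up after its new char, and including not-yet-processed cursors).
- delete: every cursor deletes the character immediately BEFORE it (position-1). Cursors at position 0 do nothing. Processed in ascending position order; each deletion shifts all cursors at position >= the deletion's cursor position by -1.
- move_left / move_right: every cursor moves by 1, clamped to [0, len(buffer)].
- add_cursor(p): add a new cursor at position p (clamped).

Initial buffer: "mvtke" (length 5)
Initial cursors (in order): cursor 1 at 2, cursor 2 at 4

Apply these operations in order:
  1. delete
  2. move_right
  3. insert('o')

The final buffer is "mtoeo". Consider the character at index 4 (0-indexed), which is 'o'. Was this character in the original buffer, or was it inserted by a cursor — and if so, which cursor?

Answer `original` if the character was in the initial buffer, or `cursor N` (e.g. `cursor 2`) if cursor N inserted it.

After op 1 (delete): buffer="mte" (len 3), cursors c1@1 c2@2, authorship ...
After op 2 (move_right): buffer="mte" (len 3), cursors c1@2 c2@3, authorship ...
After op 3 (insert('o')): buffer="mtoeo" (len 5), cursors c1@3 c2@5, authorship ..1.2
Authorship (.=original, N=cursor N): . . 1 . 2
Index 4: author = 2

Answer: cursor 2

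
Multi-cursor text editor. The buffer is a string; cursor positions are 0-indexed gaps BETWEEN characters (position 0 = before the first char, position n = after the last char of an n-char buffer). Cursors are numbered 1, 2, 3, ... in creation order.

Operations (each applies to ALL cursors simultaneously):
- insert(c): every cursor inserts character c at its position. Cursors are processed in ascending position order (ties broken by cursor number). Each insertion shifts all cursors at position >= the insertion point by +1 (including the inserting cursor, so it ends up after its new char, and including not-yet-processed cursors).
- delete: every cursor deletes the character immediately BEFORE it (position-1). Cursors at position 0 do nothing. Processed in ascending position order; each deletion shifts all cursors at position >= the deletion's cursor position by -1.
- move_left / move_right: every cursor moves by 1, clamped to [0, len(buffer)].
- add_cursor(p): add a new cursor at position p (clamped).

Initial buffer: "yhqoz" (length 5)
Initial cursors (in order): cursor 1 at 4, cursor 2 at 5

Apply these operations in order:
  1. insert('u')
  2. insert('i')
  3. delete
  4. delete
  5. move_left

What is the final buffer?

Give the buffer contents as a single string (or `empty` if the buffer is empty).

After op 1 (insert('u')): buffer="yhqouzu" (len 7), cursors c1@5 c2@7, authorship ....1.2
After op 2 (insert('i')): buffer="yhqouizui" (len 9), cursors c1@6 c2@9, authorship ....11.22
After op 3 (delete): buffer="yhqouzu" (len 7), cursors c1@5 c2@7, authorship ....1.2
After op 4 (delete): buffer="yhqoz" (len 5), cursors c1@4 c2@5, authorship .....
After op 5 (move_left): buffer="yhqoz" (len 5), cursors c1@3 c2@4, authorship .....

Answer: yhqoz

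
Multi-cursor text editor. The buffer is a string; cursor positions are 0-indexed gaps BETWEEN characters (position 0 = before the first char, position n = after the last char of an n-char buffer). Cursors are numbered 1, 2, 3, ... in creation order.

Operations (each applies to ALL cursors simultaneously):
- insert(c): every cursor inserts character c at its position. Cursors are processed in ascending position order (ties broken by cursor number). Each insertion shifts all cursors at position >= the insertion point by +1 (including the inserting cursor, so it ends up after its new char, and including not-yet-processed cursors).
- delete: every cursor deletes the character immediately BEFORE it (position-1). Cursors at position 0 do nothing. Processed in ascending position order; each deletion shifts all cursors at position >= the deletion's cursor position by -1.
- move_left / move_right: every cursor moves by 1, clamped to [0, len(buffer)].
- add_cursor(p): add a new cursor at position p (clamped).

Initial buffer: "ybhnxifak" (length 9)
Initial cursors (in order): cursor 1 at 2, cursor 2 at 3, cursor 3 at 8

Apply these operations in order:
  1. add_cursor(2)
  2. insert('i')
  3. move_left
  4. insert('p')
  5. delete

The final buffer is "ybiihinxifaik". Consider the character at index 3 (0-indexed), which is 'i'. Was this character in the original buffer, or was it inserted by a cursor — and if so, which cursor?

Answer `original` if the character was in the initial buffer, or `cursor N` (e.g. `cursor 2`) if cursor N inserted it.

Answer: cursor 4

Derivation:
After op 1 (add_cursor(2)): buffer="ybhnxifak" (len 9), cursors c1@2 c4@2 c2@3 c3@8, authorship .........
After op 2 (insert('i')): buffer="ybiihinxifaik" (len 13), cursors c1@4 c4@4 c2@6 c3@12, authorship ..14.2.....3.
After op 3 (move_left): buffer="ybiihinxifaik" (len 13), cursors c1@3 c4@3 c2@5 c3@11, authorship ..14.2.....3.
After op 4 (insert('p')): buffer="ybippihpinxifapik" (len 17), cursors c1@5 c4@5 c2@8 c3@15, authorship ..1144.22.....33.
After op 5 (delete): buffer="ybiihinxifaik" (len 13), cursors c1@3 c4@3 c2@5 c3@11, authorship ..14.2.....3.
Authorship (.=original, N=cursor N): . . 1 4 . 2 . . . . . 3 .
Index 3: author = 4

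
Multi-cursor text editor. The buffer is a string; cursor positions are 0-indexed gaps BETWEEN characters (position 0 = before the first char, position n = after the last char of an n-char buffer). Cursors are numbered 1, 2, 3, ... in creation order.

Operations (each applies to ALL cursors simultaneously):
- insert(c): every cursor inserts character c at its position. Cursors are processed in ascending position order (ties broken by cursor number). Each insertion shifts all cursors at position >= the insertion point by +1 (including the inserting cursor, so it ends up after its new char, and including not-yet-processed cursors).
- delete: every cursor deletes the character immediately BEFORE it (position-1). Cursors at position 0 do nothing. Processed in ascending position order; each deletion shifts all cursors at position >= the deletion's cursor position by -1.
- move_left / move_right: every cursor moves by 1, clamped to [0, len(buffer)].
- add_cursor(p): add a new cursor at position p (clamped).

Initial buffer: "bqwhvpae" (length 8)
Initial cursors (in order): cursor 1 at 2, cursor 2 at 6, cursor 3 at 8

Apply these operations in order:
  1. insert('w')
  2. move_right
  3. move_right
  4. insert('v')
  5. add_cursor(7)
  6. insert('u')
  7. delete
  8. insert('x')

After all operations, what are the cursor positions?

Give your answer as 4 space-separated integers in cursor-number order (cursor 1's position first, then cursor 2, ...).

Answer: 7 15 18 9

Derivation:
After op 1 (insert('w')): buffer="bqwwhvpwaew" (len 11), cursors c1@3 c2@8 c3@11, authorship ..1....2..3
After op 2 (move_right): buffer="bqwwhvpwaew" (len 11), cursors c1@4 c2@9 c3@11, authorship ..1....2..3
After op 3 (move_right): buffer="bqwwhvpwaew" (len 11), cursors c1@5 c2@10 c3@11, authorship ..1....2..3
After op 4 (insert('v')): buffer="bqwwhvvpwaevwv" (len 14), cursors c1@6 c2@12 c3@14, authorship ..1..1..2..233
After op 5 (add_cursor(7)): buffer="bqwwhvvpwaevwv" (len 14), cursors c1@6 c4@7 c2@12 c3@14, authorship ..1..1..2..233
After op 6 (insert('u')): buffer="bqwwhvuvupwaevuwvu" (len 18), cursors c1@7 c4@9 c2@15 c3@18, authorship ..1..11.4.2..22333
After op 7 (delete): buffer="bqwwhvvpwaevwv" (len 14), cursors c1@6 c4@7 c2@12 c3@14, authorship ..1..1..2..233
After op 8 (insert('x')): buffer="bqwwhvxvxpwaevxwvx" (len 18), cursors c1@7 c4@9 c2@15 c3@18, authorship ..1..11.4.2..22333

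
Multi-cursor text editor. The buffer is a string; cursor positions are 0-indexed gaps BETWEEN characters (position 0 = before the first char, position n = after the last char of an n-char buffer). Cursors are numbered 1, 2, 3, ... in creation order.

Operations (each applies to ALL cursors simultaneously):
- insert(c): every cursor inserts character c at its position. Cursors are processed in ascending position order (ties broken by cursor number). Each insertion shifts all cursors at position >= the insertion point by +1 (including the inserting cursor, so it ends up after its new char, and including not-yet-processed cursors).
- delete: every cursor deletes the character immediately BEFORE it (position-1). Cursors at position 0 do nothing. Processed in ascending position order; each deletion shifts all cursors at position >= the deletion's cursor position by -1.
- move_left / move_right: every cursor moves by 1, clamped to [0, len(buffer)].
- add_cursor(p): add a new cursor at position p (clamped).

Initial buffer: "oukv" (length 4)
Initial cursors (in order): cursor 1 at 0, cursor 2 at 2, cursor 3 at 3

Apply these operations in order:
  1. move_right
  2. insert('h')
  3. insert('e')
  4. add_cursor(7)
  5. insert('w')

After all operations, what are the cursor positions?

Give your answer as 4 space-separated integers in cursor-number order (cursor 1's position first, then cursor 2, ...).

Answer: 4 10 14 10

Derivation:
After op 1 (move_right): buffer="oukv" (len 4), cursors c1@1 c2@3 c3@4, authorship ....
After op 2 (insert('h')): buffer="ohukhvh" (len 7), cursors c1@2 c2@5 c3@7, authorship .1..2.3
After op 3 (insert('e')): buffer="oheukhevhe" (len 10), cursors c1@3 c2@7 c3@10, authorship .11..22.33
After op 4 (add_cursor(7)): buffer="oheukhevhe" (len 10), cursors c1@3 c2@7 c4@7 c3@10, authorship .11..22.33
After op 5 (insert('w')): buffer="ohewukhewwvhew" (len 14), cursors c1@4 c2@10 c4@10 c3@14, authorship .111..2224.333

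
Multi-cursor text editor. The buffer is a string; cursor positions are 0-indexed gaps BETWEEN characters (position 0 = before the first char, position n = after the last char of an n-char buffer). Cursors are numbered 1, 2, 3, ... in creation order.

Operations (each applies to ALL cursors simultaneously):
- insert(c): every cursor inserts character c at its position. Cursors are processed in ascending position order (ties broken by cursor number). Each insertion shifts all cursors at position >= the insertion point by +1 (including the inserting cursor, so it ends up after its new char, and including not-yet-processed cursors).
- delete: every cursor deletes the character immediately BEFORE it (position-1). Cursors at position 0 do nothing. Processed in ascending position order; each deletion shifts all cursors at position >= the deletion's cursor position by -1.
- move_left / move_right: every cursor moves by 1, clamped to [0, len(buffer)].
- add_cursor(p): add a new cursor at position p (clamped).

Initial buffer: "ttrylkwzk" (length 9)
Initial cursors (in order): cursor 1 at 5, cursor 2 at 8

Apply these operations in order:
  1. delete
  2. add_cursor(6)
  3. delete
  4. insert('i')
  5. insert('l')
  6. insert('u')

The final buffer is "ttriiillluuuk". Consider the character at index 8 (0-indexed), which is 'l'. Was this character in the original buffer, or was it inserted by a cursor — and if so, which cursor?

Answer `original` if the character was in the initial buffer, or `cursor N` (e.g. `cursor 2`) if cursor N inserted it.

After op 1 (delete): buffer="ttrykwk" (len 7), cursors c1@4 c2@6, authorship .......
After op 2 (add_cursor(6)): buffer="ttrykwk" (len 7), cursors c1@4 c2@6 c3@6, authorship .......
After op 3 (delete): buffer="ttrk" (len 4), cursors c1@3 c2@3 c3@3, authorship ....
After op 4 (insert('i')): buffer="ttriiik" (len 7), cursors c1@6 c2@6 c3@6, authorship ...123.
After op 5 (insert('l')): buffer="ttriiilllk" (len 10), cursors c1@9 c2@9 c3@9, authorship ...123123.
After op 6 (insert('u')): buffer="ttriiillluuuk" (len 13), cursors c1@12 c2@12 c3@12, authorship ...123123123.
Authorship (.=original, N=cursor N): . . . 1 2 3 1 2 3 1 2 3 .
Index 8: author = 3

Answer: cursor 3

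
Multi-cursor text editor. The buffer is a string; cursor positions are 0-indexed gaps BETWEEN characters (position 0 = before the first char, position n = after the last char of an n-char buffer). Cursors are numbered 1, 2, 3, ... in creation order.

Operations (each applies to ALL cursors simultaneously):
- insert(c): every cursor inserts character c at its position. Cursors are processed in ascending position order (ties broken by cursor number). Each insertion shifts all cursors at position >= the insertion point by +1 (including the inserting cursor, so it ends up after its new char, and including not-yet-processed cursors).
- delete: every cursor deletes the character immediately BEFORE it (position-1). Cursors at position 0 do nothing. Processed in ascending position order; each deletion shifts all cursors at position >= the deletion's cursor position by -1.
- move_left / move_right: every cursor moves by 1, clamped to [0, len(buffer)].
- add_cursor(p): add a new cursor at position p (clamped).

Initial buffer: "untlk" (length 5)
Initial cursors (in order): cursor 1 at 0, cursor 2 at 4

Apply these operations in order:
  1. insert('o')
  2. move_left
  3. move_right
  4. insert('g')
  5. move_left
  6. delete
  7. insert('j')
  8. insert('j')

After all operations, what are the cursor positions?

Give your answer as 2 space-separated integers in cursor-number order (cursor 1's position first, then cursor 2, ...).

Answer: 2 9

Derivation:
After op 1 (insert('o')): buffer="ountlok" (len 7), cursors c1@1 c2@6, authorship 1....2.
After op 2 (move_left): buffer="ountlok" (len 7), cursors c1@0 c2@5, authorship 1....2.
After op 3 (move_right): buffer="ountlok" (len 7), cursors c1@1 c2@6, authorship 1....2.
After op 4 (insert('g')): buffer="oguntlogk" (len 9), cursors c1@2 c2@8, authorship 11....22.
After op 5 (move_left): buffer="oguntlogk" (len 9), cursors c1@1 c2@7, authorship 11....22.
After op 6 (delete): buffer="guntlgk" (len 7), cursors c1@0 c2@5, authorship 1....2.
After op 7 (insert('j')): buffer="jguntljgk" (len 9), cursors c1@1 c2@7, authorship 11....22.
After op 8 (insert('j')): buffer="jjguntljjgk" (len 11), cursors c1@2 c2@9, authorship 111....222.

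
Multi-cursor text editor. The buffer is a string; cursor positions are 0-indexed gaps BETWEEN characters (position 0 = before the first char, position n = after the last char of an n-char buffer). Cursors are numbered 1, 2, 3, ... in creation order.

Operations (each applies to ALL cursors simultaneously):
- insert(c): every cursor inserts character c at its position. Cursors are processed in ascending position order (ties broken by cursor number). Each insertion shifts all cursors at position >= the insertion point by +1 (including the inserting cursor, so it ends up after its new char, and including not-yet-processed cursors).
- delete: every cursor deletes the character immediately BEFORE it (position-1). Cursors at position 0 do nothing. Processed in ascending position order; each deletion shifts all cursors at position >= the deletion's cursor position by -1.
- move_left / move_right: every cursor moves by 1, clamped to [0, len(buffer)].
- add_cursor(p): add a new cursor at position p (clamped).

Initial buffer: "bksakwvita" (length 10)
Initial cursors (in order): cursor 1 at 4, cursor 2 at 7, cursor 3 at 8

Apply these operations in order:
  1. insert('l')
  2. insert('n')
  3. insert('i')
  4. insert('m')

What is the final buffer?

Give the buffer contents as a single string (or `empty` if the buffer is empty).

Answer: bksalnimkwvlnimilnimta

Derivation:
After op 1 (insert('l')): buffer="bksalkwvlilta" (len 13), cursors c1@5 c2@9 c3@11, authorship ....1...2.3..
After op 2 (insert('n')): buffer="bksalnkwvlnilnta" (len 16), cursors c1@6 c2@11 c3@14, authorship ....11...22.33..
After op 3 (insert('i')): buffer="bksalnikwvlniilnita" (len 19), cursors c1@7 c2@13 c3@17, authorship ....111...222.333..
After op 4 (insert('m')): buffer="bksalnimkwvlnimilnimta" (len 22), cursors c1@8 c2@15 c3@20, authorship ....1111...2222.3333..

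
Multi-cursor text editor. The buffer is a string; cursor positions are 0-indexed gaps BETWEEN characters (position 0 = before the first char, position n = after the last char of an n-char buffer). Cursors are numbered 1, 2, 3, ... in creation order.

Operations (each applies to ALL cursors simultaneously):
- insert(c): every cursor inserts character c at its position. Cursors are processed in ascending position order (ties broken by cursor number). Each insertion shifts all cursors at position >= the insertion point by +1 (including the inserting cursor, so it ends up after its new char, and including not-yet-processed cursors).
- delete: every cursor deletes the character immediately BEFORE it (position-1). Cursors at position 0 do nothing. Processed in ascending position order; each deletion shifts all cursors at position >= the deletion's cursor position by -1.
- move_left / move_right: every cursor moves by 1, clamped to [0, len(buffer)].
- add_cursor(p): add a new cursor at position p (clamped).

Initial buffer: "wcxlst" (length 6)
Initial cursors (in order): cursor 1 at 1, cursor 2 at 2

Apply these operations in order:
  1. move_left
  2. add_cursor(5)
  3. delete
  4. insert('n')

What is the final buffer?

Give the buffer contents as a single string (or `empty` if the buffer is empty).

Answer: nncxlnt

Derivation:
After op 1 (move_left): buffer="wcxlst" (len 6), cursors c1@0 c2@1, authorship ......
After op 2 (add_cursor(5)): buffer="wcxlst" (len 6), cursors c1@0 c2@1 c3@5, authorship ......
After op 3 (delete): buffer="cxlt" (len 4), cursors c1@0 c2@0 c3@3, authorship ....
After op 4 (insert('n')): buffer="nncxlnt" (len 7), cursors c1@2 c2@2 c3@6, authorship 12...3.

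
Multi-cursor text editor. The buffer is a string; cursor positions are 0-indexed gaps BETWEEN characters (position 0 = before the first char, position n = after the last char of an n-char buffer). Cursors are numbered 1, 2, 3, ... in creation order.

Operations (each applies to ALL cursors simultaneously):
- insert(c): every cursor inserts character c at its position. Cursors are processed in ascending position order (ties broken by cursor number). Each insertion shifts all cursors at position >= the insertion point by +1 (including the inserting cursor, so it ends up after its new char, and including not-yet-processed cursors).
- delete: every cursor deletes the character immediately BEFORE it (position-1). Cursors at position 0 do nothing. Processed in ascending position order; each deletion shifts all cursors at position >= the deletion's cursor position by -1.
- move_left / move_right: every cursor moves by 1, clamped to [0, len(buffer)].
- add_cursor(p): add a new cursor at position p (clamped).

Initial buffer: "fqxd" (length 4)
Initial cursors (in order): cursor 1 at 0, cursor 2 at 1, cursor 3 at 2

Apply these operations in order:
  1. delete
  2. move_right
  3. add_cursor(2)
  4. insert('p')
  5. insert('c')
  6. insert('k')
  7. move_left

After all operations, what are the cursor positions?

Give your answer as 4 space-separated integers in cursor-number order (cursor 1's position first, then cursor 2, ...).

Answer: 9 9 9 13

Derivation:
After op 1 (delete): buffer="xd" (len 2), cursors c1@0 c2@0 c3@0, authorship ..
After op 2 (move_right): buffer="xd" (len 2), cursors c1@1 c2@1 c3@1, authorship ..
After op 3 (add_cursor(2)): buffer="xd" (len 2), cursors c1@1 c2@1 c3@1 c4@2, authorship ..
After op 4 (insert('p')): buffer="xpppdp" (len 6), cursors c1@4 c2@4 c3@4 c4@6, authorship .123.4
After op 5 (insert('c')): buffer="xpppcccdpc" (len 10), cursors c1@7 c2@7 c3@7 c4@10, authorship .123123.44
After op 6 (insert('k')): buffer="xpppccckkkdpck" (len 14), cursors c1@10 c2@10 c3@10 c4@14, authorship .123123123.444
After op 7 (move_left): buffer="xpppccckkkdpck" (len 14), cursors c1@9 c2@9 c3@9 c4@13, authorship .123123123.444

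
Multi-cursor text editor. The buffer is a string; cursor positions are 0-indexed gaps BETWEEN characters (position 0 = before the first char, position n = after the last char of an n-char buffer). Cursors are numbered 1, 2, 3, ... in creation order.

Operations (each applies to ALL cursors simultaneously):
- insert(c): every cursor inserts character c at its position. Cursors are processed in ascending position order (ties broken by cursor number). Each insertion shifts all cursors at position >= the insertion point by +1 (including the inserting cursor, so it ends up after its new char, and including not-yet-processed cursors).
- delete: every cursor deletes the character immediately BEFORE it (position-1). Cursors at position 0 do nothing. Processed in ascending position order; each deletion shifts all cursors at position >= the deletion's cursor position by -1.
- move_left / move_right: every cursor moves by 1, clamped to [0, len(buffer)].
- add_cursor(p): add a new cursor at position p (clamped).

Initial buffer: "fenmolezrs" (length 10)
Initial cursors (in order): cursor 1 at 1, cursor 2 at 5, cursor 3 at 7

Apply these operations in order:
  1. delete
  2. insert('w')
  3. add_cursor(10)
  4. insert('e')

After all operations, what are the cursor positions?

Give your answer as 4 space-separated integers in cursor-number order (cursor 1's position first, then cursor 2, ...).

Answer: 2 7 10 14

Derivation:
After op 1 (delete): buffer="enmlzrs" (len 7), cursors c1@0 c2@3 c3@4, authorship .......
After op 2 (insert('w')): buffer="wenmwlwzrs" (len 10), cursors c1@1 c2@5 c3@7, authorship 1...2.3...
After op 3 (add_cursor(10)): buffer="wenmwlwzrs" (len 10), cursors c1@1 c2@5 c3@7 c4@10, authorship 1...2.3...
After op 4 (insert('e')): buffer="weenmwelwezrse" (len 14), cursors c1@2 c2@7 c3@10 c4@14, authorship 11...22.33...4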